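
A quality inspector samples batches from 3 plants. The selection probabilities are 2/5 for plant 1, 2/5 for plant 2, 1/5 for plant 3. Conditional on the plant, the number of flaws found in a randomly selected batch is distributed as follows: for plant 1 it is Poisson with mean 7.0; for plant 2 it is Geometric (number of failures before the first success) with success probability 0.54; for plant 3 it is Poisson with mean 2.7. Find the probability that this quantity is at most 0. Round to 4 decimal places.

0.2298

Conditional on each plant, P(X ≤ 0): 1: 0.000911882; 2: 0.54; 3: 0.0672055.
By total probability, P(X ≤ 0) = 0.4·0.000911882 + 0.4·0.54 + 0.2·0.0672055 = 0.229806.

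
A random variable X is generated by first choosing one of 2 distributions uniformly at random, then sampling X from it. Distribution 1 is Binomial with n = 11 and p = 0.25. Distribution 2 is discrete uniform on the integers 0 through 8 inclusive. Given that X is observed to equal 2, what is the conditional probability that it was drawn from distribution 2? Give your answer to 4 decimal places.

0.3009

Likelihoods P(X=2 | ·): 1: 0.258104; 2: 0.111111.
Posterior ∝ prior × likelihood. Numerator for 2: 0.5·0.111111 = 0.0555556.
Normalizing constant: 0.5·0.258104 + 0.5·0.111111 = 0.184607.
P(2 | observation) = 0.0555556 / 0.184607 = 0.300939.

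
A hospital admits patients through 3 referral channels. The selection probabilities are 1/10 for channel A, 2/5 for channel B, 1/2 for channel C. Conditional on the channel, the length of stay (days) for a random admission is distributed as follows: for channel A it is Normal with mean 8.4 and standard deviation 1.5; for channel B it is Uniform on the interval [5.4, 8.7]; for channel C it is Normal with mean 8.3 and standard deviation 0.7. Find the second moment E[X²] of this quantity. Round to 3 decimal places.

62.215

For each component E[X²] = Var + (mean)², giving A: 72.81; B: 50.61; C: 69.38.
Overall E[X²] = 0.1·72.81 + 0.4·50.61 + 0.5·69.38 = 62.215.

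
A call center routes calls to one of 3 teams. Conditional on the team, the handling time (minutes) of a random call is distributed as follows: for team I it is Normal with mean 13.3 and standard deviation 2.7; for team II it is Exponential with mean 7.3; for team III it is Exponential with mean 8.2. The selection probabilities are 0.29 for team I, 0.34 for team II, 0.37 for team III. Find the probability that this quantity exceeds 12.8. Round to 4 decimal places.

Conditional on each team, P(X > 12.8): I: 0.573458; II: 0.17318; III: 0.209931.
By total probability, P(X > 12.8) = 0.29·0.573458 + 0.34·0.17318 + 0.37·0.209931 = 0.302859.

0.3029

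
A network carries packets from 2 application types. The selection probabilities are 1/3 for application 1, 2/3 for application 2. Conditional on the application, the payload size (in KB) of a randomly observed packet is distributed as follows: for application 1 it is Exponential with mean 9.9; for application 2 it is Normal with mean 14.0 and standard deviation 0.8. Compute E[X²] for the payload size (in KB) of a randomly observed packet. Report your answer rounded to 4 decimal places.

196.4333

For each component E[X²] = Var + (mean)², giving 1: 196.02; 2: 196.64.
Overall E[X²] = 0.333333·196.02 + 0.666667·196.64 = 196.433.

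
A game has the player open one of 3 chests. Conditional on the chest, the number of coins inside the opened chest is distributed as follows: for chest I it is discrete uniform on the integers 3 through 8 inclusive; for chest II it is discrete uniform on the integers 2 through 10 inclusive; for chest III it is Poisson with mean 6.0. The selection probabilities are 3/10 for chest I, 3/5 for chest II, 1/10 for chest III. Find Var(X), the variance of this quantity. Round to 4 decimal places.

5.5275

Per component, I: μ=5.5, E[X²]=33.1667; II: μ=6, E[X²]=42.6667; III: μ=6, E[X²]=42.
E[X] = 0.3·5.5 + 0.6·6 + 0.1·6 = 5.85.
E[X²] = 0.3·33.1667 + 0.6·42.6667 + 0.1·42 = 39.75.
Var(X) = E[X²] − (E[X])² = 39.75 − 34.2225 = 5.5275.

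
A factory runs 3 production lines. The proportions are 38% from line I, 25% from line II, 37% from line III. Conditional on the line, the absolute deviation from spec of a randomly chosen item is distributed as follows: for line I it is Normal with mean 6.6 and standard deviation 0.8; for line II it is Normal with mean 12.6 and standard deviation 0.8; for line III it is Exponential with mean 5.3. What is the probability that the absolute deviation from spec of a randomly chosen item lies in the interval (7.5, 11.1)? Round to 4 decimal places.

0.1014

Conditional on each line, P(7.5 < X < 11.1): I: 0.130295; II: 0.0303964; III: 0.119751.
By total probability, P(7.5 < X < 11.1) = 0.38·0.130295 + 0.25·0.0303964 + 0.37·0.119751 = 0.101419.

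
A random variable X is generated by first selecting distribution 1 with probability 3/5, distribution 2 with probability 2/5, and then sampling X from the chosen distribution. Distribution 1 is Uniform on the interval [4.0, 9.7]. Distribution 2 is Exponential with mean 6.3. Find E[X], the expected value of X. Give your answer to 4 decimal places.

6.6300

Component means — 1: 6.85; 2: 6.3.
E[X] = 0.6·6.85 + 0.4·6.3 = 6.63.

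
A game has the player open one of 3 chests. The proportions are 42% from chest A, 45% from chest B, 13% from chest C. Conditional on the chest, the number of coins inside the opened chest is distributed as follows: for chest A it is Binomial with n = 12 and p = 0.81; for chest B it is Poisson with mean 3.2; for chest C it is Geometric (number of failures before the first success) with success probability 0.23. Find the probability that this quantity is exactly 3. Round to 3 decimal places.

Conditional on each chest, P(X = 3): A: 3.77277e-05; B: 0.222616; C: 0.105003.
By total probability, P(X = 3) = 0.42·3.77277e-05 + 0.45·0.222616 + 0.13·0.105003 = 0.113843.

0.114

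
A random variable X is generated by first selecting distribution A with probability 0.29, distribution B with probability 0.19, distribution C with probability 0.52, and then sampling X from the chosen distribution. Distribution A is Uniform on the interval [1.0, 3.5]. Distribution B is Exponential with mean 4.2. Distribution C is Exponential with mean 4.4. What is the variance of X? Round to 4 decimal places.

Per component, A: μ=2.25, E[X²]=5.58333; B: μ=4.2, E[X²]=35.28; C: μ=4.4, E[X²]=38.72.
E[X] = 0.29·2.25 + 0.19·4.2 + 0.52·4.4 = 3.7385.
E[X²] = 0.29·5.58333 + 0.19·35.28 + 0.52·38.72 = 28.4568.
Var(X) = E[X²] − (E[X])² = 28.4568 − 13.9764 = 14.4804.

14.4804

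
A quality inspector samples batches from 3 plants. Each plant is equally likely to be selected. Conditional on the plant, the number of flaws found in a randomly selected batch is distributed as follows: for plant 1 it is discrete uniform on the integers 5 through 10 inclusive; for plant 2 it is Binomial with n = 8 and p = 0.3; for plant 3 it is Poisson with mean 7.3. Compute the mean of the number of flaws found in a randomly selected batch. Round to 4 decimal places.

5.7333

Component means — 1: 7.5; 2: 2.4; 3: 7.3.
E[X] = 0.333333·7.5 + 0.333333·2.4 + 0.333333·7.3 = 5.73333.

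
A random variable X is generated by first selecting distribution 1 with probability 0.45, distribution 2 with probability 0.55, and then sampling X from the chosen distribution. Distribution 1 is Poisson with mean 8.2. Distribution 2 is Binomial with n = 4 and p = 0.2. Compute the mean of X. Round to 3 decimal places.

Component means — 1: 8.2; 2: 0.8.
E[X] = 0.45·8.2 + 0.55·0.8 = 4.13.

4.130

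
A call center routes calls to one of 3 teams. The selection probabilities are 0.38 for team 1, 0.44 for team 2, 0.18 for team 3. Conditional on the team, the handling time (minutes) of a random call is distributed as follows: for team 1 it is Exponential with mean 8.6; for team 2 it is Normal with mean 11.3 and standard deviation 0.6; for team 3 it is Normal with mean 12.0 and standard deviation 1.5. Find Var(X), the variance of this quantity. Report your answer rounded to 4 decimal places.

30.7166

Per component, 1: μ=8.6, E[X²]=147.92; 2: μ=11.3, E[X²]=128.05; 3: μ=12, E[X²]=146.25.
E[X] = 0.38·8.6 + 0.44·11.3 + 0.18·12 = 10.4.
E[X²] = 0.38·147.92 + 0.44·128.05 + 0.18·146.25 = 138.877.
Var(X) = E[X²] − (E[X])² = 138.877 − 108.16 = 30.7166.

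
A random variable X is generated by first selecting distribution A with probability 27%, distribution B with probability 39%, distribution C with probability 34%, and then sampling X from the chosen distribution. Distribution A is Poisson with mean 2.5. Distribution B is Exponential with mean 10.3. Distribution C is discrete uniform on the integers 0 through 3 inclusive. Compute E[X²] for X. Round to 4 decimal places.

86.3027

For each component E[X²] = Var + (mean)², giving A: 8.75; B: 212.18; C: 3.5.
Overall E[X²] = 0.27·8.75 + 0.39·212.18 + 0.34·3.5 = 86.3027.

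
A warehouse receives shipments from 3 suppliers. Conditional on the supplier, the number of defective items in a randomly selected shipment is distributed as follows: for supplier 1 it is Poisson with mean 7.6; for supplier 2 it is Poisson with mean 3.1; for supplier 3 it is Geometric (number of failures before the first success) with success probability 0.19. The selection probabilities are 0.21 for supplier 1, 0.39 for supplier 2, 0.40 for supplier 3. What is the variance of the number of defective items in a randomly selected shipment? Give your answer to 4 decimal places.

Per component, 1: μ=7.6, E[X²]=65.36; 2: μ=3.1, E[X²]=12.71; 3: μ=4.26316, E[X²]=40.6122.
E[X] = 0.21·7.6 + 0.39·3.1 + 0.4·4.26316 = 4.51026.
E[X²] = 0.21·65.36 + 0.39·12.71 + 0.4·40.6122 = 34.9274.
Var(X) = E[X²] − (E[X])² = 34.9274 − 20.3425 = 14.5849.

14.5849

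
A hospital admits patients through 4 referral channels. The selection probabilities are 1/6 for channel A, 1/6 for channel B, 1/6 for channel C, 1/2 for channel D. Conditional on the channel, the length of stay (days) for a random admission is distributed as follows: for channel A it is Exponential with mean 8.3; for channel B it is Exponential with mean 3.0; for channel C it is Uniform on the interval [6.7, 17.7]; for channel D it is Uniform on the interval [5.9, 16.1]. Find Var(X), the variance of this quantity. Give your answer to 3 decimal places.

28.612

Per component, A: μ=8.3, E[X²]=137.78; B: μ=3, E[X²]=18; C: μ=12.2, E[X²]=158.923; D: μ=11, E[X²]=129.67.
E[X] = 0.166667·8.3 + 0.166667·3 + 0.166667·12.2 + 0.5·11 = 9.41667.
E[X²] = 0.166667·137.78 + 0.166667·18 + 0.166667·158.923 + 0.5·129.67 = 117.286.
Var(X) = E[X²] − (E[X])² = 117.286 − 88.6736 = 28.6119.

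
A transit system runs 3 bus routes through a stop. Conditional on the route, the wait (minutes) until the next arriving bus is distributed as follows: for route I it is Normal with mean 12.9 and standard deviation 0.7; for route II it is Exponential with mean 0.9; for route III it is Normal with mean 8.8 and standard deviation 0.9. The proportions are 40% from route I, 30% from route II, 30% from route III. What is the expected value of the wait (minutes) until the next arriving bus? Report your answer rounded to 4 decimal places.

8.0700

Component means — I: 12.9; II: 0.9; III: 8.8.
E[X] = 0.4·12.9 + 0.3·0.9 + 0.3·8.8 = 8.07.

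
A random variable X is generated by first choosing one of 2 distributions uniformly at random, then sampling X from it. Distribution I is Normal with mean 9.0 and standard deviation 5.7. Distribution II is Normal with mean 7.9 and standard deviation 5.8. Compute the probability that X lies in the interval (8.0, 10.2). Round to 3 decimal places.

0.150

Conditional on each component, P(8.0 < X < 10.2): I: 0.153004; II: 0.147273.
By total probability, P(8.0 < X < 10.2) = 0.5·0.153004 + 0.5·0.147273 = 0.150139.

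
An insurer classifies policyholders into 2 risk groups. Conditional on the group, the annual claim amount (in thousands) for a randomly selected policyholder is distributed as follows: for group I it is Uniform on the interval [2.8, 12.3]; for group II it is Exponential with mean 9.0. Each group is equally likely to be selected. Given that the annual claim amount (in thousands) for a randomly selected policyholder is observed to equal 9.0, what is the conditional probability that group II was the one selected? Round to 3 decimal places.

Likelihoods f(9.0 | ·): I: 0.105263; II: 0.0408755.
Posterior ∝ prior × likelihood. Numerator for II: 0.5·0.0408755 = 0.0204377.
Normalizing constant: 0.5·0.105263 + 0.5·0.0408755 = 0.0730693.
P(II | observation) = 0.0204377 / 0.0730693 = 0.279704.

0.280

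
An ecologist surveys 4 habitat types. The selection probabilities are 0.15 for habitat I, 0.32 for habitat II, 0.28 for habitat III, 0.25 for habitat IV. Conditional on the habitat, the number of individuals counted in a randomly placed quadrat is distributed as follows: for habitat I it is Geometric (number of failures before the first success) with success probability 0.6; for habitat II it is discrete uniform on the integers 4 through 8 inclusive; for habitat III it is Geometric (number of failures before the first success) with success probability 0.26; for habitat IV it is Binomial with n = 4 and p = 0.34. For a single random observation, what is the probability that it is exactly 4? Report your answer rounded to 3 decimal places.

Conditional on each habitat, P(X = 4): I: 0.01536; II: 0.2; III: 0.0779651; IV: 0.0133634.
By total probability, P(X = 4) = 0.15·0.01536 + 0.32·0.2 + 0.28·0.0779651 + 0.25·0.0133634 = 0.0914751.

0.091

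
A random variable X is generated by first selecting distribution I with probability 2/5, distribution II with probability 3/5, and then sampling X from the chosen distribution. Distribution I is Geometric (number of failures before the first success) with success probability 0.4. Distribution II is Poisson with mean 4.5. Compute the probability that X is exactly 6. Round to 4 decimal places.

Conditional on each component, P(X = 6): I: 0.0186624; II: 0.12812.
By total probability, P(X = 6) = 0.4·0.0186624 + 0.6·0.12812 = 0.084337.

0.0843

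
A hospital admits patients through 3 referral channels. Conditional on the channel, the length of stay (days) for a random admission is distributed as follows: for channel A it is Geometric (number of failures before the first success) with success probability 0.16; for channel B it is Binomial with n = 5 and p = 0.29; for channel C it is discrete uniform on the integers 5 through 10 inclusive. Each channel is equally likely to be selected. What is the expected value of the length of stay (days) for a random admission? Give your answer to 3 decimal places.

Component means — A: 5.25; B: 1.45; C: 7.5.
E[X] = 0.333333·5.25 + 0.333333·1.45 + 0.333333·7.5 = 4.73333.

4.733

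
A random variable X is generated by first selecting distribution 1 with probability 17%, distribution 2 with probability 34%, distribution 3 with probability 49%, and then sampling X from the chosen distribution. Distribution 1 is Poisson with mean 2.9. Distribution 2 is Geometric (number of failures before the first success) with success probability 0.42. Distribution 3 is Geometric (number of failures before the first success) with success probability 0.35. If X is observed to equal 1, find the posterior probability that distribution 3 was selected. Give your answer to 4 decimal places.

0.5034

Likelihoods P(X=1 | ·): 1: 0.159567; 2: 0.2436; 3: 0.2275.
Posterior ∝ prior × likelihood. Numerator for 3: 0.49·0.2275 = 0.111475.
Normalizing constant: 0.17·0.159567 + 0.34·0.2436 + 0.49·0.2275 = 0.221425.
P(3 | observation) = 0.111475 / 0.221425 = 0.503443.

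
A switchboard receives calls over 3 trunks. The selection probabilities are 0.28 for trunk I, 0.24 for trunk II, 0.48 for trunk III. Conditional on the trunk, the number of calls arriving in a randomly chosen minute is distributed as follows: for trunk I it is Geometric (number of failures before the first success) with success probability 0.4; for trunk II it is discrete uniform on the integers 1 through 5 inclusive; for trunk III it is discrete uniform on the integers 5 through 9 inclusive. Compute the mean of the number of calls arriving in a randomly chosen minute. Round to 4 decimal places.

4.5000

Component means — I: 1.5; II: 3; III: 7.
E[X] = 0.28·1.5 + 0.24·3 + 0.48·7 = 4.5.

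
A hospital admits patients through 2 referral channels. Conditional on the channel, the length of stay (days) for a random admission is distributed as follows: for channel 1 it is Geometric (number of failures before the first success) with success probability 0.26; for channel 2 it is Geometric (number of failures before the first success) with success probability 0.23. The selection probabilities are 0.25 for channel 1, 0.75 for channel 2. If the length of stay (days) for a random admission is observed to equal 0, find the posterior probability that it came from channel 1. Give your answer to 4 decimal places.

Likelihoods P(X=0 | ·): 1: 0.26; 2: 0.23.
Posterior ∝ prior × likelihood. Numerator for 1: 0.25·0.26 = 0.065.
Normalizing constant: 0.25·0.26 + 0.75·0.23 = 0.2375.
P(1 | observation) = 0.065 / 0.2375 = 0.273684.

0.2737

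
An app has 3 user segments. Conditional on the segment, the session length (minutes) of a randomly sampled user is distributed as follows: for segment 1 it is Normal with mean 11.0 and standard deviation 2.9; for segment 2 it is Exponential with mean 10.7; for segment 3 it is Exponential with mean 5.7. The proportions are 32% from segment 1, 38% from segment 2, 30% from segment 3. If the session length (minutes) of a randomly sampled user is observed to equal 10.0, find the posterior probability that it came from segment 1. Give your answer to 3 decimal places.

0.643

Likelihoods f(10.0 | ·): 1: 0.129626; 2: 0.0367057; 3: 0.0303532.
Posterior ∝ prior × likelihood. Numerator for 1: 0.32·0.129626 = 0.0414803.
Normalizing constant: 0.32·0.129626 + 0.38·0.0367057 + 0.3·0.0303532 = 0.0645344.
P(1 | observation) = 0.0414803 / 0.0645344 = 0.642762.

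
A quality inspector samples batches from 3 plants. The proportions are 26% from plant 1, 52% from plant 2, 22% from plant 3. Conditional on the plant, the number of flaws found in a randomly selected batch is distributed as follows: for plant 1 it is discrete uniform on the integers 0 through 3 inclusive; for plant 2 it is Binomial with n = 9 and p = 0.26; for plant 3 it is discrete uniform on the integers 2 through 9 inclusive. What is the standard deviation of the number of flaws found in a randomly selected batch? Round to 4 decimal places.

2.1292

Per component, 1: μ=1.5, E[X²]=3.5; 2: μ=2.34, E[X²]=7.2072; 3: μ=5.5, E[X²]=35.5.
E[X] = 0.26·1.5 + 0.52·2.34 + 0.22·5.5 = 2.8168.
E[X²] = 0.26·3.5 + 0.52·7.2072 + 0.22·35.5 = 12.4677.
Var(X) = E[X²] − (E[X])² = 12.4677 − 7.93436 = 4.53338.
SD(X) = √4.53338 = 2.12917.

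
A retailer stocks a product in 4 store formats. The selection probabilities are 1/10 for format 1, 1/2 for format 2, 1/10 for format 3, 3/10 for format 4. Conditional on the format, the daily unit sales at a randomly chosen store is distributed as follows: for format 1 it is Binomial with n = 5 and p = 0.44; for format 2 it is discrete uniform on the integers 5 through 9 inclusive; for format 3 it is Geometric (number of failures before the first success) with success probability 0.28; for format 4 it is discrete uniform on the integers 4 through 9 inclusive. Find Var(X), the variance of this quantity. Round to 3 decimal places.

6.106

Per component, 1: μ=2.2, E[X²]=6.072; 2: μ=7, E[X²]=51; 3: μ=2.57143, E[X²]=15.7959; 4: μ=6.5, E[X²]=45.1667.
E[X] = 0.1·2.2 + 0.5·7 + 0.1·2.57143 + 0.3·6.5 = 5.92714.
E[X²] = 0.1·6.072 + 0.5·51 + 0.1·15.7959 + 0.3·45.1667 = 41.2368.
Var(X) = E[X²] − (E[X])² = 41.2368 − 35.131 = 6.10577.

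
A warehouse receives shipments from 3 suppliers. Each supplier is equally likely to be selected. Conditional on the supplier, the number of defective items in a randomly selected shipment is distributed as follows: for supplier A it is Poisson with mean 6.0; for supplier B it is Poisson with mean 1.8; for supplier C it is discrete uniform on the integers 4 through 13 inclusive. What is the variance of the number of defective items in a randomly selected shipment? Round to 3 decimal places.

12.992

Per component, A: μ=6, E[X²]=42; B: μ=1.8, E[X²]=5.04; C: μ=8.5, E[X²]=80.5.
E[X] = 0.333333·6 + 0.333333·1.8 + 0.333333·8.5 = 5.43333.
E[X²] = 0.333333·42 + 0.333333·5.04 + 0.333333·80.5 = 42.5133.
Var(X) = E[X²] − (E[X])² = 42.5133 − 29.5211 = 12.9922.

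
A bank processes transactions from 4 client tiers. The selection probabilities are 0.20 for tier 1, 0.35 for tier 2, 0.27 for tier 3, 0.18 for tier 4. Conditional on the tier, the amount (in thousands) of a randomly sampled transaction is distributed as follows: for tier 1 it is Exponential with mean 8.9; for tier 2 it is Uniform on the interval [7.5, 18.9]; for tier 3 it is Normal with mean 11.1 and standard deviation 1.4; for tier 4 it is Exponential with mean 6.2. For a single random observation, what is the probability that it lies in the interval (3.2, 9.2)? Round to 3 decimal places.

0.211

Conditional on each tier, P(3.2 < X < 9.2): 1: 0.342304; 2: 0.149123; 3: 0.0873679; 4: 0.370068.
By total probability, P(3.2 < X < 9.2) = 0.2·0.342304 + 0.35·0.149123 + 0.27·0.0873679 + 0.18·0.370068 = 0.210855.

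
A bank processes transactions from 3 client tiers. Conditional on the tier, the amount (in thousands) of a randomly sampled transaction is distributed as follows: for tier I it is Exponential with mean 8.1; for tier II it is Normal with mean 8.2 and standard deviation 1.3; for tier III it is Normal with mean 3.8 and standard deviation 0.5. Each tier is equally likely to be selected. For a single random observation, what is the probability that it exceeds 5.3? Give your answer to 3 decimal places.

0.503

Conditional on each tier, P(X > 5.3): I: 0.519795; II: 0.987152; III: 0.0013499.
By total probability, P(X > 5.3) = 0.333333·0.519795 + 0.333333·0.987152 + 0.333333·0.0013499 = 0.502766.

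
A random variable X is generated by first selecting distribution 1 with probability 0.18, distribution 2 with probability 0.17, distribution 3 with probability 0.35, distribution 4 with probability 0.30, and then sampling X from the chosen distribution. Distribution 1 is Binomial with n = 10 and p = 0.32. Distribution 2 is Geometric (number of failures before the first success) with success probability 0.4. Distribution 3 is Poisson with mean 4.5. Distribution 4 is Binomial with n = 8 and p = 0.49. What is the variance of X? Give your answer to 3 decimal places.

Per component, 1: μ=3.2, E[X²]=12.416; 2: μ=1.5, E[X²]=6; 3: μ=4.5, E[X²]=24.75; 4: μ=3.92, E[X²]=17.3656.
E[X] = 0.18·3.2 + 0.17·1.5 + 0.35·4.5 + 0.3·3.92 = 3.582.
E[X²] = 0.18·12.416 + 0.17·6 + 0.35·24.75 + 0.3·17.3656 = 17.1271.
Var(X) = E[X²] − (E[X])² = 17.1271 − 12.8307 = 4.29634.

4.296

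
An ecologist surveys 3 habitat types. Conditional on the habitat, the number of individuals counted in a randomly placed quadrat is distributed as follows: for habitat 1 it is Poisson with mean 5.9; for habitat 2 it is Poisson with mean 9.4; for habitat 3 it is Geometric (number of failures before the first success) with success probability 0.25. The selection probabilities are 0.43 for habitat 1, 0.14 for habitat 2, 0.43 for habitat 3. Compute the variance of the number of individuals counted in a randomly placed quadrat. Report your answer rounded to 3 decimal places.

13.771

Per component, 1: μ=5.9, E[X²]=40.71; 2: μ=9.4, E[X²]=97.76; 3: μ=3, E[X²]=21.
E[X] = 0.43·5.9 + 0.14·9.4 + 0.43·3 = 5.143.
E[X²] = 0.43·40.71 + 0.14·97.76 + 0.43·21 = 40.2217.
Var(X) = E[X²] − (E[X])² = 40.2217 − 26.4504 = 13.7713.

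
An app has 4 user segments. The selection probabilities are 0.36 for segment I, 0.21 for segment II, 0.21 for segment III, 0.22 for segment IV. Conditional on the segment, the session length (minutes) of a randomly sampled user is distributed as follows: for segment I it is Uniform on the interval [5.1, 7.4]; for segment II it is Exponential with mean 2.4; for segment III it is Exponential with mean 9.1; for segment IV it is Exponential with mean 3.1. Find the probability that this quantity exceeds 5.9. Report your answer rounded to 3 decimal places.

0.395

Conditional on each segment, P(X > 5.9): I: 0.652174; II: 0.0855775; III: 0.522907; IV: 0.149087.
By total probability, P(X > 5.9) = 0.36·0.652174 + 0.21·0.0855775 + 0.21·0.522907 + 0.22·0.149087 = 0.395363.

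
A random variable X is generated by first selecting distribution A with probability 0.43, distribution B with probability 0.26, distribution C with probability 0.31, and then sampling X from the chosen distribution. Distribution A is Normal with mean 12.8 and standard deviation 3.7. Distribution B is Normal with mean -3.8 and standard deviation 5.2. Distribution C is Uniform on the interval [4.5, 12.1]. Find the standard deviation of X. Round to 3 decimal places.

7.728

Per component, A: μ=12.8, E[X²]=177.53; B: μ=-3.8, E[X²]=41.48; C: μ=8.3, E[X²]=73.7033.
E[X] = 0.43·12.8 + 0.26·-3.8 + 0.31·8.3 = 7.089.
E[X²] = 0.43·177.53 + 0.26·41.48 + 0.31·73.7033 = 109.971.
Var(X) = E[X²] − (E[X])² = 109.971 − 50.2539 = 59.7168.
SD(X) = √59.7168 = 7.72767.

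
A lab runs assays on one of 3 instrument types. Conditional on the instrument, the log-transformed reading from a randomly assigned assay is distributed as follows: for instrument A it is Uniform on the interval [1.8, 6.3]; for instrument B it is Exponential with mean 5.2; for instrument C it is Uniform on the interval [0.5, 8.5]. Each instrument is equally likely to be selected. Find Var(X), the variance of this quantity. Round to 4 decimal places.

11.5775

Per component, A: μ=4.05, E[X²]=18.09; B: μ=5.2, E[X²]=54.08; C: μ=4.5, E[X²]=25.5833.
E[X] = 0.333333·4.05 + 0.333333·5.2 + 0.333333·4.5 = 4.58333.
E[X²] = 0.333333·18.09 + 0.333333·54.08 + 0.333333·25.5833 = 32.5844.
Var(X) = E[X²] − (E[X])² = 32.5844 − 21.0069 = 11.5775.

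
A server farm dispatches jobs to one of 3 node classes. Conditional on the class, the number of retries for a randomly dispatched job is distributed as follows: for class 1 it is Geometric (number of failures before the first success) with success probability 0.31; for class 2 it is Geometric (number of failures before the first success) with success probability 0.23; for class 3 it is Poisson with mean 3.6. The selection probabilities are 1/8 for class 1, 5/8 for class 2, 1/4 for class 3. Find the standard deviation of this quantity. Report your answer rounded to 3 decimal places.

Per component, 1: μ=2.22581, E[X²]=12.1342; 2: μ=3.34783, E[X²]=25.7637; 3: μ=3.6, E[X²]=16.56.
E[X] = 0.125·2.22581 + 0.625·3.34783 + 0.25·3.6 = 3.27062.
E[X²] = 0.125·12.1342 + 0.625·25.7637 + 0.25·16.56 = 21.7591.
Var(X) = E[X²] − (E[X])² = 21.7591 − 10.6969 = 11.0622.
SD(X) = √11.0622 = 3.32598.

3.326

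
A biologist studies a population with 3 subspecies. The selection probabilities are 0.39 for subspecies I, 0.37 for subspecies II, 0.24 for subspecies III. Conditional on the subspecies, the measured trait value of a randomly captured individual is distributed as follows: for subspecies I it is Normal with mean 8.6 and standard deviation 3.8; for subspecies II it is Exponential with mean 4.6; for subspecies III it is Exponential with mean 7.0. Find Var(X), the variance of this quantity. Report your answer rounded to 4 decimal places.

Per component, I: μ=8.6, E[X²]=88.4; II: μ=4.6, E[X²]=42.32; III: μ=7, E[X²]=98.
E[X] = 0.39·8.6 + 0.37·4.6 + 0.24·7 = 6.736.
E[X²] = 0.39·88.4 + 0.37·42.32 + 0.24·98 = 73.6544.
Var(X) = E[X²] − (E[X])² = 73.6544 − 45.3737 = 28.2807.

28.2807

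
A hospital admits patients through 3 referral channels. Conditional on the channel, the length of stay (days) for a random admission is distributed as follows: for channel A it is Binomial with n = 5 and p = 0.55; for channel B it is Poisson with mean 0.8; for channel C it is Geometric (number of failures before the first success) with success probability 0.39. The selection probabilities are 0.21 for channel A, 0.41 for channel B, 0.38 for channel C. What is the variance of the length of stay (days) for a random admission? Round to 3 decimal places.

2.642

Per component, A: μ=2.75, E[X²]=8.8; B: μ=0.8, E[X²]=1.44; C: μ=1.5641, E[X²]=6.45694.
E[X] = 0.21·2.75 + 0.41·0.8 + 0.38·1.5641 = 1.49986.
E[X²] = 0.21·8.8 + 0.41·1.44 + 0.38·6.45694 = 4.89204.
Var(X) = E[X²] − (E[X])² = 4.89204 − 2.24958 = 2.64246.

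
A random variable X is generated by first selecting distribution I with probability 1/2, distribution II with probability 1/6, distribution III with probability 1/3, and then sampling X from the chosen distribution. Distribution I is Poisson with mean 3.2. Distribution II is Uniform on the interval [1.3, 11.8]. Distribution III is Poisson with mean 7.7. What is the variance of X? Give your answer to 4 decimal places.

Per component, I: μ=3.2, E[X²]=13.44; II: μ=6.55, E[X²]=52.09; III: μ=7.7, E[X²]=66.99.
E[X] = 0.5·3.2 + 0.166667·6.55 + 0.333333·7.7 = 5.25833.
E[X²] = 0.5·13.44 + 0.166667·52.09 + 0.333333·66.99 = 37.7317.
Var(X) = E[X²] − (E[X])² = 37.7317 − 27.6501 = 10.0816.

10.0816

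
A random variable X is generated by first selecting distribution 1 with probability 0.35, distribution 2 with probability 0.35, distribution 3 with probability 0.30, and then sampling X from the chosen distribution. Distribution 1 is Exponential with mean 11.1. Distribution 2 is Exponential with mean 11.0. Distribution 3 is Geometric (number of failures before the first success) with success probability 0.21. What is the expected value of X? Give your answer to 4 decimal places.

Component means — 1: 11.1; 2: 11; 3: 3.7619.
E[X] = 0.35·11.1 + 0.35·11 + 0.3·3.7619 = 8.86357.

8.8636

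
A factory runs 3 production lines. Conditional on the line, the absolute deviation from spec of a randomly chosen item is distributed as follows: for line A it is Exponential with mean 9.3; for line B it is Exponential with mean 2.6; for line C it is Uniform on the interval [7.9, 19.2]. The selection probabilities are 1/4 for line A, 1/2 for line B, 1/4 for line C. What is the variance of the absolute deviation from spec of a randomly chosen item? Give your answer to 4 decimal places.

49.3907

Per component, A: μ=9.3, E[X²]=172.98; B: μ=2.6, E[X²]=13.52; C: μ=13.55, E[X²]=194.243.
E[X] = 0.25·9.3 + 0.5·2.6 + 0.25·13.55 = 7.0125.
E[X²] = 0.25·172.98 + 0.5·13.52 + 0.25·194.243 = 98.5658.
Var(X) = E[X²] − (E[X])² = 98.5658 − 49.1752 = 49.3907.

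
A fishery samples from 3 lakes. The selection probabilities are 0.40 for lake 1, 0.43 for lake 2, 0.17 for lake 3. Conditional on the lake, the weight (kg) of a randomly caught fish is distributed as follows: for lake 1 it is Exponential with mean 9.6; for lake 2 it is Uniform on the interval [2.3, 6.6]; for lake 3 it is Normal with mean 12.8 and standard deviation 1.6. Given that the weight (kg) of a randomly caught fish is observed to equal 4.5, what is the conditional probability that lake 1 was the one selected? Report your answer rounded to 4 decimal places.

0.2068

Likelihoods f(4.5 | ·): 1: 0.0651858; 2: 0.232558; 3: 3.57539e-07.
Posterior ∝ prior × likelihood. Numerator for 1: 0.4·0.0651858 = 0.0260743.
Normalizing constant: 0.4·0.0651858 + 0.43·0.232558 + 0.17·3.57539e-07 = 0.126074.
P(1 | observation) = 0.0260743 / 0.126074 = 0.206817.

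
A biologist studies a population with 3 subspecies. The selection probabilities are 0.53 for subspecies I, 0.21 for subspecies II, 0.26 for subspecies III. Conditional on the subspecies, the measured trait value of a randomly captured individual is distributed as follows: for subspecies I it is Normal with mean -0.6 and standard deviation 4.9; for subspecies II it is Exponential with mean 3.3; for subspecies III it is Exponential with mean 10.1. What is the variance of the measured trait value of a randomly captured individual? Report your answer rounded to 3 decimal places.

Per component, I: μ=-0.6, E[X²]=24.37; II: μ=3.3, E[X²]=21.78; III: μ=10.1, E[X²]=204.02.
E[X] = 0.53·-0.6 + 0.21·3.3 + 0.26·10.1 = 3.001.
E[X²] = 0.53·24.37 + 0.21·21.78 + 0.26·204.02 = 70.5351.
Var(X) = E[X²] − (E[X])² = 70.5351 − 9.006 = 61.5291.

61.529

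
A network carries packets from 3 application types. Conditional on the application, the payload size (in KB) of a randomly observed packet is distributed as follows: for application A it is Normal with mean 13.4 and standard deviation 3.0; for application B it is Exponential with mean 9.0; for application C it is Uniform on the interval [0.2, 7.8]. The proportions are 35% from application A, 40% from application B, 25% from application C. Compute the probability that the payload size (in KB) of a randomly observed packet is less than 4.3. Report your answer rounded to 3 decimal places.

Conditional on each application, P(X < 4.3): A: 0.00120934; B: 0.37984; C: 0.539474.
By total probability, P(X < 4.3) = 0.35·0.00120934 + 0.4·0.37984 + 0.25·0.539474 = 0.287228.

0.287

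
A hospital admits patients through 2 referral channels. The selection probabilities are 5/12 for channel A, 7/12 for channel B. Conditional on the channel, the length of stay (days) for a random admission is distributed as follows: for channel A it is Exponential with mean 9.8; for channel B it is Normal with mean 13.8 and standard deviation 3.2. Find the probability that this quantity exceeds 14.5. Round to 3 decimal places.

Conditional on each channel, P(X > 14.5): A: 0.227731; B: 0.413422.
By total probability, P(X > 14.5) = 0.416667·0.227731 + 0.583333·0.413422 = 0.336051.

0.336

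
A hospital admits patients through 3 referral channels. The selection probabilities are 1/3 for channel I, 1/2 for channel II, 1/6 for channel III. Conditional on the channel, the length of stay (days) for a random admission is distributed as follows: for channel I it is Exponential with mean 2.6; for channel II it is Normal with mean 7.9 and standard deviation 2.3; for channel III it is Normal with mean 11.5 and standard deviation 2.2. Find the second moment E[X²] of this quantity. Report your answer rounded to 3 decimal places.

61.205

For each component E[X²] = Var + (mean)², giving I: 13.52; II: 67.7; III: 137.09.
Overall E[X²] = 0.333333·13.52 + 0.5·67.7 + 0.166667·137.09 = 61.205.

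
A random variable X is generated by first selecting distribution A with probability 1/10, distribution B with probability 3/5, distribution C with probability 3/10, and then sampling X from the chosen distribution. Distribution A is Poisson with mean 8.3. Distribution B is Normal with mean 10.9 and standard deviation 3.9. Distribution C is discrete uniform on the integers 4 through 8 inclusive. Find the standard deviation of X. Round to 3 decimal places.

Per component, A: μ=8.3, E[X²]=77.19; B: μ=10.9, E[X²]=134.02; C: μ=6, E[X²]=38.
E[X] = 0.1·8.3 + 0.6·10.9 + 0.3·6 = 9.17.
E[X²] = 0.1·77.19 + 0.6·134.02 + 0.3·38 = 99.531.
Var(X) = E[X²] − (E[X])² = 99.531 − 84.0889 = 15.4421.
SD(X) = √15.4421 = 3.92964.

3.930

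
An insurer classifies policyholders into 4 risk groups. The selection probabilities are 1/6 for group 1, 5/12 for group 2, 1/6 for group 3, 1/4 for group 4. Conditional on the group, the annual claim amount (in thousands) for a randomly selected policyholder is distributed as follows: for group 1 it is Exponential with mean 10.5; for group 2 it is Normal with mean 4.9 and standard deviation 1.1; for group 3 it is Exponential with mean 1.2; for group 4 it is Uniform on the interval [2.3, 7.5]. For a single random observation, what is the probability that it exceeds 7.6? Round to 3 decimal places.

Conditional on each group, P(X > 7.6): 1: 0.484901; 2: 0.00705314; 3: 0.0017761; 4: 0.
By total probability, P(X > 7.6) = 0.166667·0.484901 + 0.416667·0.00705314 + 0.166667·0.0017761 + 0.25·0 = 0.0840517.

0.084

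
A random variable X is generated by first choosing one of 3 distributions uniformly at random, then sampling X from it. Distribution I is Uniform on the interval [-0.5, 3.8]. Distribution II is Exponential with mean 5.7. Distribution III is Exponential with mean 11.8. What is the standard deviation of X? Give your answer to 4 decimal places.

8.6695

Per component, I: μ=1.65, E[X²]=4.26333; II: μ=5.7, E[X²]=64.98; III: μ=11.8, E[X²]=278.48.
E[X] = 0.333333·1.65 + 0.333333·5.7 + 0.333333·11.8 = 6.38333.
E[X²] = 0.333333·4.26333 + 0.333333·64.98 + 0.333333·278.48 = 115.908.
Var(X) = E[X²] − (E[X])² = 115.908 − 40.7469 = 75.1608.
SD(X) = √75.1608 = 8.66953.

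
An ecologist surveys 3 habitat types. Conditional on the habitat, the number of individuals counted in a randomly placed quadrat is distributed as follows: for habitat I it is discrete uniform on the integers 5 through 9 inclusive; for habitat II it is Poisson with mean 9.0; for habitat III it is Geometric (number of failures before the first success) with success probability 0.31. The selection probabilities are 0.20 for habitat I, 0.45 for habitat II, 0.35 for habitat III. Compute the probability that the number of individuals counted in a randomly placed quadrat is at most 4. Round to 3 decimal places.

Conditional on each habitat, P(X ≤ 4): I: 0; II: 0.0549636; III: 0.843597.
By total probability, P(X ≤ 4) = 0.2·0 + 0.45·0.0549636 + 0.35·0.843597 = 0.319993.

0.320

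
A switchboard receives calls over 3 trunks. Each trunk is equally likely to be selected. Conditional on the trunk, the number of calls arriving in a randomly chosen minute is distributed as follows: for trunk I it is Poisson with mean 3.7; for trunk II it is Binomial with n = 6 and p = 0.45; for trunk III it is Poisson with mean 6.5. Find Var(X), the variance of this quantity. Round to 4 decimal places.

6.4817

Per component, I: μ=3.7, E[X²]=17.39; II: μ=2.7, E[X²]=8.775; III: μ=6.5, E[X²]=48.75.
E[X] = 0.333333·3.7 + 0.333333·2.7 + 0.333333·6.5 = 4.3.
E[X²] = 0.333333·17.39 + 0.333333·8.775 + 0.333333·48.75 = 24.9717.
Var(X) = E[X²] − (E[X])² = 24.9717 − 18.49 = 6.48167.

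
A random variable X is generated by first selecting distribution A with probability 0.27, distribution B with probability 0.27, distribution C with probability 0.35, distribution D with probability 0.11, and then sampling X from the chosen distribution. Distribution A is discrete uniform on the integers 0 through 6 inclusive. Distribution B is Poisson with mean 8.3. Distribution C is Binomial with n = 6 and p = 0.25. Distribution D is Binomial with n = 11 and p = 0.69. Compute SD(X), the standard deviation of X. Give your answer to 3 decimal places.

Per component, A: μ=3, E[X²]=13; B: μ=8.3, E[X²]=77.19; C: μ=1.5, E[X²]=3.375; D: μ=7.59, E[X²]=59.961.
E[X] = 0.27·3 + 0.27·8.3 + 0.35·1.5 + 0.11·7.59 = 4.4109.
E[X²] = 0.27·13 + 0.27·77.19 + 0.35·3.375 + 0.11·59.961 = 32.1283.
Var(X) = E[X²] − (E[X])² = 32.1283 − 19.456 = 12.6722.
SD(X) = √12.6722 = 3.55981.

3.560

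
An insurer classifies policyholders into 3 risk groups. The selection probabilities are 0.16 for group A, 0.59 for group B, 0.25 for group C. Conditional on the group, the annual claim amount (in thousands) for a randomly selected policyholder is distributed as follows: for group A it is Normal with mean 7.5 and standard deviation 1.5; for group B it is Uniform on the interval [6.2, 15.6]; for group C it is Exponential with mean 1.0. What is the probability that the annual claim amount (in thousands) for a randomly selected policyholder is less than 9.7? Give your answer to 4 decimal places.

Conditional on each group, P(X < 9.7): A: 0.928767; B: 0.37234; C: 0.999939.
By total probability, P(X < 9.7) = 0.16·0.928767 + 0.59·0.37234 + 0.25·0.999939 = 0.618268.

0.6183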